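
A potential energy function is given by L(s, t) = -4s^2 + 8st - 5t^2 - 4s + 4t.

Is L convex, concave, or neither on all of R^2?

L is quadratic, so its Hessian is the constant matrix H = [[-8, 8], [8, -10]].
det(H) = 16, tr(H) = -18.
det(H) > 0 and tr(H) < 0, so H is negative definite everywhere: concave.

concave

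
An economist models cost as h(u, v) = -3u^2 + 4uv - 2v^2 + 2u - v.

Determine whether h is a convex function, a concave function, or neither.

concave

h is quadratic, so its Hessian is the constant matrix H = [[-6, 4], [4, -4]].
det(H) = 8, tr(H) = -10.
det(H) > 0 and tr(H) < 0, so H is negative definite everywhere: concave.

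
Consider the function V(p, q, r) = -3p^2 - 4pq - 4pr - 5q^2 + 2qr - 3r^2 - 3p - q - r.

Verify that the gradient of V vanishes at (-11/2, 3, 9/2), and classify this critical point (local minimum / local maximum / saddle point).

∇V = (-6p - 4q - 4r - 3, -4p - 10q + 2r - 1, -4p + 2q - 6r - 1); substituting (-11/2, 3, 9/2) gives ∇V = (0, 0, 0), so (-11/2, 3, 9/2) is indeed a critical point.
The Hessian is constant: H = [[-6, -4, -4], [-4, -10, 2], [-4, 2, -6]].
Leading principal minors: Δ₁ = -6, Δ₂ = 44, Δ₃ = -16.
The minors alternate sign starting negative (−, +, −), so H is negative definite: a local maximum.

local maximum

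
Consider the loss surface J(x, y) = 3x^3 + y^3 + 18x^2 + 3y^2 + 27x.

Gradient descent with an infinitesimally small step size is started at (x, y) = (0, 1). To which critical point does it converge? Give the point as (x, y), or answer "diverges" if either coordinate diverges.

J is separable, so gradient descent decouples: x follows -∂J/∂x, y follows -∂J/∂y.
∂J/∂x = 9(x + 1)(x + 3); at x=0 this is 27, so x decreases.
∂J/∂y = 3y(y + 2); at y=1 this is 9, so y decreases.
x converges to its nearest critical value -1 (a local min of the x-part); y converges to 0. The iterate converges to (-1, 0).

(-1, 0)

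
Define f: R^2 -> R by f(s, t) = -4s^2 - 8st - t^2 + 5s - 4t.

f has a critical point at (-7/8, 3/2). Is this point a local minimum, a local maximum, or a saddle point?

The Hessian of f is constant: H = [[-8, -8], [-8, -2]].
det(H) = (-8)·(-2) − (-8)² = -48.
Since det(H) < 0, H is indefinite and the critical point is a saddle point.

saddle point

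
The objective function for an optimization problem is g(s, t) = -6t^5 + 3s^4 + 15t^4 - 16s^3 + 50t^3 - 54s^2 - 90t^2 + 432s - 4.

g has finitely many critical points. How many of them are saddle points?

6

g separates as a function of s plus a function of t, so ∇g=0 decouples.
∂g/∂s = 12(s - 4)(s - 3)(s + 3) = 0 at s ∈ {-3, 3, 4}; ∂g/∂t = -30t(t - 3)(t - 1)(t + 2) = 0 at t ∈ {-2, 0, 1, 3}.
The Hessian is diagonal: diag(g_ss, g_tt). Second derivatives: g_ss(-3)=504, g_ss(3)=-72, g_ss(4)=84; g_tt(-2)=900, g_tt(0)=-180, g_tt(1)=180, g_tt(3)=-900.
Saddle points occur where the two diagonal entries have opposite signs: (-3, 0), (-3, 3), (3, -2), (3, 1), (4, 0), (4, 3). Count: 6.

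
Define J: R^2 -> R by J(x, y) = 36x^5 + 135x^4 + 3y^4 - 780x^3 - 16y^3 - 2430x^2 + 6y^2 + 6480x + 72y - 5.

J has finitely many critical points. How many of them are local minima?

4

J separates as a function of x plus a function of y, so ∇J=0 decouples.
∂J/∂x = 180(x - 3)(x - 1)(x + 3)(x + 4) = 0 at x ∈ {-4, -3, 1, 3}; ∂J/∂y = 12(y - 3)(y - 2)(y + 1) = 0 at y ∈ {-1, 2, 3}.
The Hessian is diagonal: diag(J_xx, J_yy). Second derivatives: J_xx(-4)=-6300, J_xx(-3)=4320, J_xx(1)=-7200, J_xx(3)=15120; J_yy(-1)=144, J_yy(2)=-36, J_yy(3)=48.
Local minima occur where both diagonal entries positive: (-3, -1), (-3, 3), (3, -1), (3, 3). Count: 4.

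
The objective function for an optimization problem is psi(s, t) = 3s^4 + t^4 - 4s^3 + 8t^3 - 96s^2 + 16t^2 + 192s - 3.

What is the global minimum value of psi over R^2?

-1283

psi(s,t) separates as P(s) + Q(t) − 3, so its minimum is min P + min Q − 3.
P'(s) = 12(s - 4)(s - 1)(s + 4) vanishes at s ∈ {-4, 1, 4}; Q'(t) = 4t(t + 2)(t + 4) vanishes at t ∈ {-4, -2, 0}.
Local minima of P (where P''>0): P(-4)=-1280, P(4)=-256. Local minima of Q: Q(-4)=0, Q(0)=0.
So the global minimum of psi is P(-4) + Q(-4) − 3 = -1280 + 0 − 3 = -1283, attained at (-4, -4).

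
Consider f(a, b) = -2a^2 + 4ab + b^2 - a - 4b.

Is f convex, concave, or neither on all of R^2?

neither

f is quadratic, so its Hessian is the constant matrix H = [[-4, 4], [4, 2]].
det(H) = -24, tr(H) = -2.
det(H) < 0, so H is indefinite: neither convex nor concave.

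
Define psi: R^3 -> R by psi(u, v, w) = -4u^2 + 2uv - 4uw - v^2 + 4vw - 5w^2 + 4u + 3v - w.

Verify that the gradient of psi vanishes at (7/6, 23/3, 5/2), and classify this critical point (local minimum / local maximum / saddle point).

∇psi = (-8u + 2v - 4w + 4, 2u - 2v + 4w + 3, -4u + 4v - 10w - 1); substituting (7/6, 23/3, 5/2) gives ∇psi = (0, 0, 0), so (7/6, 23/3, 5/2) is indeed a critical point.
The Hessian is constant: H = [[-8, 2, -4], [2, -2, 4], [-4, 4, -10]].
Leading principal minors: Δ₁ = -8, Δ₂ = 12, Δ₃ = -24.
The minors alternate sign starting negative (−, +, −), so H is negative definite: a local maximum.

local maximum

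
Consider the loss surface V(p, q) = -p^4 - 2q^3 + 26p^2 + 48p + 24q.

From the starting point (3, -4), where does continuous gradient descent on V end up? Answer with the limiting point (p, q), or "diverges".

V is separable, so gradient descent decouples: p follows -∂V/∂p, q follows -∂V/∂q.
∂V/∂p = -4(p - 4)(p + 1)(p + 3); at p=3 this is 96, so p decreases.
∂V/∂q = -6(q - 2)(q + 2); at q=-4 this is -72, so q increases.
p converges to its nearest critical value -1 (a local min of the p-part); q converges to -2. The iterate converges to (-1, -2).

(-1, -2)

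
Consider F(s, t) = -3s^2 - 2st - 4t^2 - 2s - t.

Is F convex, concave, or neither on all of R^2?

concave

F is quadratic, so its Hessian is the constant matrix H = [[-6, -2], [-2, -8]].
det(H) = 44, tr(H) = -14.
det(H) > 0 and tr(H) < 0, so H is negative definite everywhere: concave.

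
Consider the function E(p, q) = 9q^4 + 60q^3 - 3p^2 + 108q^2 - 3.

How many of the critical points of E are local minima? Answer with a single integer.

E separates as a function of p plus a function of q, so ∇E=0 decouples.
∂E/∂p = -6p = 0 at p ∈ {0}; ∂E/∂q = 36q(q + 2)(q + 3) = 0 at q ∈ {-3, -2, 0}.
The Hessian is diagonal: diag(E_pp, E_qq). Second derivatives: E_pp(0)=-6; E_qq(-3)=108, E_qq(-2)=-72, E_qq(0)=216.
Local minima occur where both diagonal entries positive: none. Count: 0.

0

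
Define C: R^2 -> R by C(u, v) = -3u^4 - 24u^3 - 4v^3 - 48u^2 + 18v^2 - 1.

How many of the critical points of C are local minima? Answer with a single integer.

1

C separates as a function of u plus a function of v, so ∇C=0 decouples.
∂C/∂u = -12u(u + 2)(u + 4) = 0 at u ∈ {-4, -2, 0}; ∂C/∂v = -12v(v - 3) = 0 at v ∈ {0, 3}.
The Hessian is diagonal: diag(C_uu, C_vv). Second derivatives: C_uu(-4)=-96, C_uu(-2)=48, C_uu(0)=-96; C_vv(0)=36, C_vv(3)=-36.
Local minima occur where both diagonal entries positive: (-2, 0). Count: 1.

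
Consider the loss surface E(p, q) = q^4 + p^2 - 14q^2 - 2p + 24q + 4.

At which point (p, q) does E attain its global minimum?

E(p,q) separates as A(p) + B(q) + 4, so its minimum is min A + min B + 4.
A'(p) = 2p - 2 vanishes at p ∈ {1}; B'(q) = 4(q - 2)(q - 1)(q + 3) vanishes at q ∈ {-3, 1, 2}.
Local minima of A (where A''>0): A(1)=-1. Local minima of B: B(-3)=-117, B(2)=8.
So the global minimum of E is A(1) + B(-3) + 4 = -1 − 117 + 4 = -114, attained at (1, -3).

(1, -3)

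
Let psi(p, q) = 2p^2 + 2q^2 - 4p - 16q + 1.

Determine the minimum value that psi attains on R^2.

psi(p,q) separates as A(p) + B(q) + 1, so its minimum is min A + min B + 1.
A'(p) = 4p - 4 vanishes at p ∈ {1}; B'(q) = 4q - 16 vanishes at q ∈ {4}.
Local minima of A (where A''>0): A(1)=-2. Local minima of B: B(4)=-32.
So the global minimum of psi is A(1) + B(4) + 1 = -2 − 32 + 1 = -33, attained at (1, 4).

-33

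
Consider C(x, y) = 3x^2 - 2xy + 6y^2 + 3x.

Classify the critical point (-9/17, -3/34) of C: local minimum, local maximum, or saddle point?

The Hessian of C is constant: H = [[6, -2], [-2, 12]].
det(H) = 6·12 − (-2)² = 68.
det(H) > 0 and tr(H) = 18 > 0, so H is positive definite and the point is a local minimum.

local minimum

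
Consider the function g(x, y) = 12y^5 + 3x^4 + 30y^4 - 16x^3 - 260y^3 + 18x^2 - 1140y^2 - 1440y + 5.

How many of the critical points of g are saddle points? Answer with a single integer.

g separates as a function of x plus a function of y, so ∇g=0 decouples.
∂g/∂x = 12x(x - 3)(x - 1) = 0 at x ∈ {0, 1, 3}; ∂g/∂y = 60(y - 4)(y + 1)(y + 2)(y + 3) = 0 at y ∈ {-3, -2, -1, 4}.
The Hessian is diagonal: diag(g_xx, g_yy). Second derivatives: g_xx(0)=36, g_xx(1)=-24, g_xx(3)=72; g_yy(-3)=-840, g_yy(-2)=360, g_yy(-1)=-600, g_yy(4)=12600.
Saddle points occur where the two diagonal entries have opposite signs: (0, -3), (0, -1), (1, -2), (1, 4), (3, -3), (3, -1). Count: 6.

6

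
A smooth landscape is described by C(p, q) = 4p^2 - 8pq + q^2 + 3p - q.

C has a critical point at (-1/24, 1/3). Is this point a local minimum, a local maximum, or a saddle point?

The Hessian of C is constant: H = [[8, -8], [-8, 2]].
det(H) = 8·2 − (-8)² = -48.
Since det(H) < 0, H is indefinite and the critical point is a saddle point.

saddle point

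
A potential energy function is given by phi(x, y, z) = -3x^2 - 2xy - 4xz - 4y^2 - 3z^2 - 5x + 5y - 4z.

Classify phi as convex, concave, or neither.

phi is quadratic, so its Hessian is the constant matrix H = [[-6, -2, -4], [-2, -8, 0], [-4, 0, -6]].
Leading principal minors: -6, 44, -136.
Signs alternate −, +, − ⇒ H ≺ 0 ⇒ concave.

concave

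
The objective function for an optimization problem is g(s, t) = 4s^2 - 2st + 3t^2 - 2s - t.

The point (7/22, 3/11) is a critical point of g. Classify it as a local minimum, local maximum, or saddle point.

local minimum

The Hessian of g is constant: H = [[8, -2], [-2, 6]].
det(H) = 8·6 − (-2)² = 44.
det(H) > 0 and tr(H) = 14 > 0, so H is positive definite and the point is a local minimum.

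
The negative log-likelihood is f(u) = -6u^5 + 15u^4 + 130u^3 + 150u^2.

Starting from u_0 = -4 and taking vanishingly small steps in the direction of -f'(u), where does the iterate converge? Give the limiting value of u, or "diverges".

-2

f'(u) = -30u(u - 5)(u + 1)(u + 2), so f'(-4) = -6480.
Gradient descent moves in the -f' direction, i.e. u is increasing.
The nearest critical point in that direction is u = -2, where f'' = 420 > 0 (a local minimum). The iterate converges there.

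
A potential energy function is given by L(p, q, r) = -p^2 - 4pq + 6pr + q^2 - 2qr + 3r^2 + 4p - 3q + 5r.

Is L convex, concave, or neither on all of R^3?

neither

L is quadratic, so its Hessian is the constant matrix H = [[-2, -4, 6], [-4, 2, -2], [6, -2, 6]].
Leading principal minors: -2, -20, -88.
Neither pattern holds ⇒ H is indefinite ⇒ neither convex nor concave.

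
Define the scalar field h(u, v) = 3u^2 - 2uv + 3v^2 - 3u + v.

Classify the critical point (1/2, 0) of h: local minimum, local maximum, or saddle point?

The Hessian of h is constant: H = [[6, -2], [-2, 6]].
det(H) = 6·6 − (-2)² = 32.
det(H) > 0 and tr(H) = 12 > 0, so H is positive definite and the point is a local minimum.

local minimum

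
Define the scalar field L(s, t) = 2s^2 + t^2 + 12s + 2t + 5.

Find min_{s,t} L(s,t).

-14

L(s,t) separates as P(s) + Q(t) + 5, so its minimum is min P + min Q + 5.
P'(s) = 4s + 12 vanishes at s ∈ {-3}; Q'(t) = 2(t + 1) vanishes at t ∈ {-1}.
Local minima of P (where P''>0): P(-3)=-18. Local minima of Q: Q(-1)=-1.
So the global minimum of L is P(-3) + Q(-1) + 5 = -18 − 1 + 5 = -14, attained at (-3, -1).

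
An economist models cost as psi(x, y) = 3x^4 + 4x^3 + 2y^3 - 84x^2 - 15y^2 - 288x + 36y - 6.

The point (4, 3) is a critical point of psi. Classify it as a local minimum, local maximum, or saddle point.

local minimum

The mixed partial ∂²psi/∂x∂y is 0, so the Hessian at any point is diag(psi_xx, psi_yy) = diag(12(3x^2 + 2x - 14), 6(2y - 5)).
At (4, 3): H = diag(504, 6).
Both eigenvalues are positive, so H is positive definite: a local minimum.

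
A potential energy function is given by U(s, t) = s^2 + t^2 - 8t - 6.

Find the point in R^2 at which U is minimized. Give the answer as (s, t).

U(s,t) separates as P(s) + Q(t) − 6, so its minimum is min P + min Q − 6.
P'(s) = 2s vanishes at s ∈ {0}; Q'(t) = 2(t - 4) vanishes at t ∈ {4}.
Local minima of P (where P''>0): P(0)=0. Local minima of Q: Q(4)=-16.
So the global minimum of U is P(0) + Q(4) − 6 = 0 − 16 − 6 = -22, attained at (0, 4).

(0, 4)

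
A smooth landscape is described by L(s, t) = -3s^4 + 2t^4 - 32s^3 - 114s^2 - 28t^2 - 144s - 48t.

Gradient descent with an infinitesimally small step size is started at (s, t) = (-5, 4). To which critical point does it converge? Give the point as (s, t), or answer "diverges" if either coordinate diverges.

diverges

L is separable, so gradient descent decouples: s follows -∂L/∂s, t follows -∂L/∂t.
∂L/∂s = -12(s + 1)(s + 3)(s + 4); at s=-5 this is 96, so s decreases.
∂L/∂t = 8(t - 3)(t + 1)(t + 2); at t=4 this is 240, so t decreases.
The s-coordinate has no critical point in that direction and runs off to infinity.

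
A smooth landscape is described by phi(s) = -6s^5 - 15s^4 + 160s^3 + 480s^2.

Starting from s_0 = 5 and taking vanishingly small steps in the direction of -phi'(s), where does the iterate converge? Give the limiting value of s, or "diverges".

phi'(s) = -30s(s - 4)(s + 2)(s + 4), so phi'(5) = -9450.
Gradient descent moves in the -phi' direction, i.e. s is increasing.
There is no critical point above s=5, and phi' keeps the same sign, so the iterate runs off to +∞.

diverges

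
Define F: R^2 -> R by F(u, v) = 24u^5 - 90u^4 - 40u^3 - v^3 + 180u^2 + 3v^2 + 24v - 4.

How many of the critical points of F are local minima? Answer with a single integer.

2

F separates as a function of u plus a function of v, so ∇F=0 decouples.
∂F/∂u = 120u(u - 3)(u - 1)(u + 1) = 0 at u ∈ {-1, 0, 1, 3}; ∂F/∂v = -3(v - 4)(v + 2) = 0 at v ∈ {-2, 4}.
The Hessian is diagonal: diag(F_uu, F_vv). Second derivatives: F_uu(-1)=-960, F_uu(0)=360, F_uu(1)=-480, F_uu(3)=2880; F_vv(-2)=18, F_vv(4)=-18.
Local minima occur where both diagonal entries positive: (0, -2), (3, -2). Count: 2.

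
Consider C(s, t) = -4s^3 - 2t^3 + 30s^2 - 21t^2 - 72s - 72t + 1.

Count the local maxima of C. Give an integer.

1

C separates as a function of s plus a function of t, so ∇C=0 decouples.
∂C/∂s = -12(s - 3)(s - 2) = 0 at s ∈ {2, 3}; ∂C/∂t = -6(t + 3)(t + 4) = 0 at t ∈ {-4, -3}.
The Hessian is diagonal: diag(C_ss, C_tt). Second derivatives: C_ss(2)=12, C_ss(3)=-12; C_tt(-4)=6, C_tt(-3)=-6.
Local maxima occur where both diagonal entries negative: (3, -3). Count: 1.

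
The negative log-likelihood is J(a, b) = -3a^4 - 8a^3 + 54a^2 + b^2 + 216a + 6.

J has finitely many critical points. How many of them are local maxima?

0

J separates as a function of a plus a function of b, so ∇J=0 decouples.
∂J/∂a = -12(a - 3)(a + 2)(a + 3) = 0 at a ∈ {-3, -2, 3}; ∂J/∂b = 2b = 0 at b ∈ {0}.
The Hessian is diagonal: diag(J_aa, J_bb). Second derivatives: J_aa(-3)=-72, J_aa(-2)=60, J_aa(3)=-360; J_bb(0)=2.
Local maxima occur where both diagonal entries negative: none. Count: 0.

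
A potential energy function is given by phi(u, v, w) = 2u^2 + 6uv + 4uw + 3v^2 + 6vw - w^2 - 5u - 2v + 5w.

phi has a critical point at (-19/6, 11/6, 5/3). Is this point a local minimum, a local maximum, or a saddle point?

saddle point

The Hessian is constant: H = [[4, 6, 4], [6, 6, 6], [4, 6, -2]].
Leading principal minors: Δ₁ = 4, Δ₂ = -12, Δ₃ = 72.
The minors fit neither the all-positive nor the alternating-sign pattern, so H is indefinite: a saddle point.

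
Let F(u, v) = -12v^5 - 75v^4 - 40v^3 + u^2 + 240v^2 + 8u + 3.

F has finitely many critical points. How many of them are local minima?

F separates as a function of u plus a function of v, so ∇F=0 decouples.
∂F/∂u = 2(u + 4) = 0 at u ∈ {-4}; ∂F/∂v = -60v(v - 1)(v + 2)(v + 4) = 0 at v ∈ {-4, -2, 0, 1}.
The Hessian is diagonal: diag(F_uu, F_vv). Second derivatives: F_uu(-4)=2; F_vv(-4)=2400, F_vv(-2)=-720, F_vv(0)=480, F_vv(1)=-900.
Local minima occur where both diagonal entries positive: (-4, -4), (-4, 0). Count: 2.

2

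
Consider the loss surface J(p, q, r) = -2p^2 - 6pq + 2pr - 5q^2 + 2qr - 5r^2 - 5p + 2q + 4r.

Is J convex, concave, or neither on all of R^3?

concave

J is quadratic, so its Hessian is the constant matrix H = [[-4, -6, 2], [-6, -10, 2], [2, 2, -10]].
Leading principal minors: -4, 4, -32.
Signs alternate −, +, − ⇒ H ≺ 0 ⇒ concave.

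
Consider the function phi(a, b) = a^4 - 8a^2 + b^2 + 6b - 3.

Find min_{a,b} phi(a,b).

phi(a,b) separates as P(a) + Q(b) − 3, so its minimum is min P + min Q − 3.
P'(a) = 4a(a - 2)(a + 2) vanishes at a ∈ {-2, 0, 2}; Q'(b) = 2b + 6 vanishes at b ∈ {-3}.
Local minima of P (where P''>0): P(-2)=-16, P(2)=-16. Local minima of Q: Q(-3)=-9.
So the global minimum of phi is P(-2) + Q(-3) − 3 = -16 − 9 − 3 = -28, attained at (-2, -3).

-28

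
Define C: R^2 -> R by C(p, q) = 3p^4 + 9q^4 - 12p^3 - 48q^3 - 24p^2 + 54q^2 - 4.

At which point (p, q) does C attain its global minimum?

(4, 3)

C(p,q) separates as A(p) + B(q) − 4, so its minimum is min A + min B − 4.
A'(p) = 12p(p - 4)(p + 1) vanishes at p ∈ {-1, 0, 4}; B'(q) = 36q(q - 3)(q - 1) vanishes at q ∈ {0, 1, 3}.
Local minima of A (where A''>0): A(-1)=-9, A(4)=-384. Local minima of B: B(0)=0, B(3)=-81.
So the global minimum of C is A(4) + B(3) − 4 = -384 − 81 − 4 = -469, attained at (4, 3).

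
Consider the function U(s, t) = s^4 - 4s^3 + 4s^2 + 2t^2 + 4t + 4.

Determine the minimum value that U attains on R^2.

U(s,t) separates as P(s) + Q(t) + 4, so its minimum is min P + min Q + 4.
P'(s) = 4s(s - 2)(s - 1) vanishes at s ∈ {0, 1, 2}; Q'(t) = 4(t + 1) vanishes at t ∈ {-1}.
Local minima of P (where P''>0): P(0)=0, P(2)=0. Local minima of Q: Q(-1)=-2.
So the global minimum of U is P(0) + Q(-1) + 4 = 0 − 2 + 4 = 2, attained at (0, -1).

2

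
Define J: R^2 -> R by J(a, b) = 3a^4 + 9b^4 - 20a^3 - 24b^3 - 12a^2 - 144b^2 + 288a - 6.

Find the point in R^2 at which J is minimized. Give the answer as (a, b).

J(a,b) separates as P(a) + Q(b) − 6, so its minimum is min P + min Q − 6.
P'(a) = 12(a - 4)(a - 3)(a + 2) vanishes at a ∈ {-2, 3, 4}; Q'(b) = 36b(b - 4)(b + 2) vanishes at b ∈ {-2, 0, 4}.
Local minima of P (where P''>0): P(-2)=-416, P(4)=448. Local minima of Q: Q(-2)=-240, Q(4)=-1536.
So the global minimum of J is P(-2) + Q(4) − 6 = -416 − 1536 − 6 = -1958, attained at (-2, 4).

(-2, 4)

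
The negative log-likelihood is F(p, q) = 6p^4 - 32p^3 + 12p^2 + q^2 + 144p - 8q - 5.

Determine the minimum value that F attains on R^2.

-115

F(p,q) separates as A(p) + B(q) − 5, so its minimum is min A + min B − 5.
A'(p) = 24(p - 3)(p - 2)(p + 1) vanishes at p ∈ {-1, 2, 3}; B'(q) = 2q - 8 vanishes at q ∈ {4}.
Local minima of A (where A''>0): A(-1)=-94, A(3)=162. Local minima of B: B(4)=-16.
So the global minimum of F is A(-1) + B(4) − 5 = -94 − 16 − 5 = -115, attained at (-1, 4).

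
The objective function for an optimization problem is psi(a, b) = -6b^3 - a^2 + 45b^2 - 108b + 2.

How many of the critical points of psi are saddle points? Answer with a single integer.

psi separates as a function of a plus a function of b, so ∇psi=0 decouples.
∂psi/∂a = -2a = 0 at a ∈ {0}; ∂psi/∂b = -18(b - 3)(b - 2) = 0 at b ∈ {2, 3}.
The Hessian is diagonal: diag(psi_aa, psi_bb). Second derivatives: psi_aa(0)=-2; psi_bb(2)=18, psi_bb(3)=-18.
Saddle points occur where the two diagonal entries have opposite signs: (0, 2). Count: 1.

1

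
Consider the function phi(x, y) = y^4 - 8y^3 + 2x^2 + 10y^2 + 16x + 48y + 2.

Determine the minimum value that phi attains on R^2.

-59

phi(x,y) separates as P(x) + Q(y) + 2, so its minimum is min P + min Q + 2.
P'(x) = 4x + 16 vanishes at x ∈ {-4}; Q'(y) = 4(y - 4)(y - 3)(y + 1) vanishes at y ∈ {-1, 3, 4}.
Local minima of P (where P''>0): P(-4)=-32. Local minima of Q: Q(-1)=-29, Q(4)=96.
So the global minimum of phi is P(-4) + Q(-1) + 2 = -32 − 29 + 2 = -59, attained at (-4, -1).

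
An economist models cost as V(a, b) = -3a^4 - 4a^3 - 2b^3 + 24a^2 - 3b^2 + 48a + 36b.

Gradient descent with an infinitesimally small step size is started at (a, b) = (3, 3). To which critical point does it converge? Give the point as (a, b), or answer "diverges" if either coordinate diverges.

V is separable, so gradient descent decouples: a follows -∂V/∂a, b follows -∂V/∂b.
∂V/∂a = -12(a - 2)(a + 1)(a + 2); at a=3 this is -240, so a increases.
∂V/∂b = -6(b - 2)(b + 3); at b=3 this is -36, so b increases.
The a-coordinate has no critical point in that direction and runs off to infinity.

diverges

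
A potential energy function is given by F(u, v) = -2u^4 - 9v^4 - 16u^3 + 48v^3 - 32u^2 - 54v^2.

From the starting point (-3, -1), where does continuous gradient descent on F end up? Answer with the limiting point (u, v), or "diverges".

diverges

F is separable, so gradient descent decouples: u follows -∂F/∂u, v follows -∂F/∂v.
∂F/∂u = -8u(u + 2)(u + 4); at u=-3 this is -24, so u increases.
∂F/∂v = -36v(v - 3)(v - 1); at v=-1 this is 288, so v decreases.
The v-coordinate has no critical point in that direction and runs off to infinity.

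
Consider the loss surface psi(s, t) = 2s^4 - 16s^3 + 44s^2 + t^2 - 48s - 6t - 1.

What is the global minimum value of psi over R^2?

psi(s,t) separates as P(s) + Q(t) − 1, so its minimum is min P + min Q − 1.
P'(s) = 8(s - 3)(s - 2)(s - 1) vanishes at s ∈ {1, 2, 3}; Q'(t) = 2(t - 3) vanishes at t ∈ {3}.
Local minima of P (where P''>0): P(1)=-18, P(3)=-18. Local minima of Q: Q(3)=-9.
So the global minimum of psi is P(1) + Q(3) − 1 = -18 − 9 − 1 = -28, attained at (1, 3).

-28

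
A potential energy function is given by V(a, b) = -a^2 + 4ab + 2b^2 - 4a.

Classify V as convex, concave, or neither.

neither

V is quadratic, so its Hessian is the constant matrix H = [[-2, 4], [4, 4]].
det(H) = -24, tr(H) = 2.
det(H) < 0, so H is indefinite: neither convex nor concave.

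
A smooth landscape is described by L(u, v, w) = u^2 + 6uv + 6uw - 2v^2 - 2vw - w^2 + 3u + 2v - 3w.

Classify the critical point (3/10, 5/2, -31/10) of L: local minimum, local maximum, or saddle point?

The Hessian is constant: H = [[2, 6, 6], [6, -4, -2], [6, -2, -2]].
Leading principal minors: Δ₁ = 2, Δ₂ = -44, Δ₃ = 80.
The minors fit neither the all-positive nor the alternating-sign pattern, so H is indefinite: a saddle point.

saddle point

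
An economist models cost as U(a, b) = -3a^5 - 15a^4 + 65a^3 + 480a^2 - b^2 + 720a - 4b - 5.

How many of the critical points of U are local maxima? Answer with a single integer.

2

U separates as a function of a plus a function of b, so ∇U=0 decouples.
∂U/∂a = -15(a - 4)(a + 1)(a + 3)(a + 4) = 0 at a ∈ {-4, -3, -1, 4}; ∂U/∂b = -2(b + 2) = 0 at b ∈ {-2}.
The Hessian is diagonal: diag(U_aa, U_bb). Second derivatives: U_aa(-4)=360, U_aa(-3)=-210, U_aa(-1)=450, U_aa(4)=-4200; U_bb(-2)=-2.
Local maxima occur where both diagonal entries negative: (-3, -2), (4, -2). Count: 2.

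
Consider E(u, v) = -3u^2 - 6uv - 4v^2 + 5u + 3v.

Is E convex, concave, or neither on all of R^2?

E is quadratic, so its Hessian is the constant matrix H = [[-6, -6], [-6, -8]].
det(H) = 12, tr(H) = -14.
det(H) > 0 and tr(H) < 0, so H is negative definite everywhere: concave.

concave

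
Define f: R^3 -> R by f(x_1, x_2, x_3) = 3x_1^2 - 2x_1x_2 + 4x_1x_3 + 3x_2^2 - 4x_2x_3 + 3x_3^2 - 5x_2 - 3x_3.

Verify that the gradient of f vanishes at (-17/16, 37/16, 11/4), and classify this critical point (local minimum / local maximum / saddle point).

local minimum

∇f = (6x_1 - 2x_2 + 4x_3, -2x_1 + 6x_2 - 4x_3 - 5, 4x_1 - 4x_2 + 6x_3 - 3); substituting (-17/16, 37/16, 11/4) gives ∇f = (0, 0, 0), so (-17/16, 37/16, 11/4) is indeed a critical point.
The Hessian is constant: H = [[6, -2, 4], [-2, 6, -4], [4, -4, 6]].
Leading principal minors: Δ₁ = 6, Δ₂ = 32, Δ₃ = 64.
All leading minors are positive, so H is positive definite: a local minimum.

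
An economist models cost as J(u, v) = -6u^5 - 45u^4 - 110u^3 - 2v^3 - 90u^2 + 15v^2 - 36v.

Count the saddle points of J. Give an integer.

J separates as a function of u plus a function of v, so ∇J=0 decouples.
∂J/∂u = -30u(u + 1)(u + 2)(u + 3) = 0 at u ∈ {-3, -2, -1, 0}; ∂J/∂v = -6(v - 3)(v - 2) = 0 at v ∈ {2, 3}.
The Hessian is diagonal: diag(J_uu, J_vv). Second derivatives: J_uu(-3)=180, J_uu(-2)=-60, J_uu(-1)=60, J_uu(0)=-180; J_vv(2)=6, J_vv(3)=-6.
Saddle points occur where the two diagonal entries have opposite signs: (-3, 3), (-2, 2), (-1, 3), (0, 2). Count: 4.

4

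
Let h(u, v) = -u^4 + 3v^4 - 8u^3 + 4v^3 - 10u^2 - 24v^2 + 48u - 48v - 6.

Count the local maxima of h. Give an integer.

h separates as a function of u plus a function of v, so ∇h=0 decouples.
∂h/∂u = -4(u - 1)(u + 3)(u + 4) = 0 at u ∈ {-4, -3, 1}; ∂h/∂v = 12(v - 2)(v + 1)(v + 2) = 0 at v ∈ {-2, -1, 2}.
The Hessian is diagonal: diag(h_uu, h_vv). Second derivatives: h_uu(-4)=-20, h_uu(-3)=16, h_uu(1)=-80; h_vv(-2)=48, h_vv(-1)=-36, h_vv(2)=144.
Local maxima occur where both diagonal entries negative: (-4, -1), (1, -1). Count: 2.

2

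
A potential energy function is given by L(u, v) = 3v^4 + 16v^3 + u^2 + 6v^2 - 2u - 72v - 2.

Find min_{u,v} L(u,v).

L(u,v) separates as P(u) + Q(v) − 2, so its minimum is min P + min Q − 2.
P'(u) = 2u - 2 vanishes at u ∈ {1}; Q'(v) = 12(v - 1)(v + 2)(v + 3) vanishes at v ∈ {-3, -2, 1}.
Local minima of P (where P''>0): P(1)=-1. Local minima of Q: Q(-3)=81, Q(1)=-47.
So the global minimum of L is P(1) + Q(1) − 2 = -1 − 47 − 2 = -50, attained at (1, 1).

-50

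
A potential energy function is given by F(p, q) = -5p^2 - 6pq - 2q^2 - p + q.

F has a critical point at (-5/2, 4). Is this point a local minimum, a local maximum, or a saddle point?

local maximum

The Hessian of F is constant: H = [[-10, -6], [-6, -4]].
det(H) = (-10)·(-4) − (-6)² = 4.
det(H) > 0 and tr(H) = -14 < 0, so H is negative definite and the point is a local maximum.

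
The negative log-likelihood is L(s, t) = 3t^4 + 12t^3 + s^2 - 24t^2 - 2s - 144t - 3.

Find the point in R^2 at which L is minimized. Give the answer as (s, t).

(1, 2)

L(s,t) separates as P(s) + Q(t) − 3, so its minimum is min P + min Q − 3.
P'(s) = 2s - 2 vanishes at s ∈ {1}; Q'(t) = 12(t - 2)(t + 2)(t + 3) vanishes at t ∈ {-3, -2, 2}.
Local minima of P (where P''>0): P(1)=-1. Local minima of Q: Q(-3)=135, Q(2)=-240.
So the global minimum of L is P(1) + Q(2) − 3 = -1 − 240 − 3 = -244, attained at (1, 2).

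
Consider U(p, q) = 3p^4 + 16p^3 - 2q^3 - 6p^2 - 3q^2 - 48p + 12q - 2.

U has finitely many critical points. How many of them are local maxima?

U separates as a function of p plus a function of q, so ∇U=0 decouples.
∂U/∂p = 12(p - 1)(p + 1)(p + 4) = 0 at p ∈ {-4, -1, 1}; ∂U/∂q = -6(q - 1)(q + 2) = 0 at q ∈ {-2, 1}.
The Hessian is diagonal: diag(U_pp, U_qq). Second derivatives: U_pp(-4)=180, U_pp(-1)=-72, U_pp(1)=120; U_qq(-2)=18, U_qq(1)=-18.
Local maxima occur where both diagonal entries negative: (-1, 1). Count: 1.

1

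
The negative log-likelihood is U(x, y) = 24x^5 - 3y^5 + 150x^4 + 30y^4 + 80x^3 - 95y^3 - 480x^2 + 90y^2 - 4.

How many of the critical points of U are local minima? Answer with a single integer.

U separates as a function of x plus a function of y, so ∇U=0 decouples.
∂U/∂x = 120x(x - 1)(x + 2)(x + 4) = 0 at x ∈ {-4, -2, 0, 1}; ∂U/∂y = -15y(y - 4)(y - 3)(y - 1) = 0 at y ∈ {0, 1, 3, 4}.
The Hessian is diagonal: diag(U_xx, U_yy). Second derivatives: U_xx(-4)=-4800, U_xx(-2)=1440, U_xx(0)=-960, U_xx(1)=1800; U_yy(0)=180, U_yy(1)=-90, U_yy(3)=90, U_yy(4)=-180.
Local minima occur where both diagonal entries positive: (-2, 0), (-2, 3), (1, 0), (1, 3). Count: 4.

4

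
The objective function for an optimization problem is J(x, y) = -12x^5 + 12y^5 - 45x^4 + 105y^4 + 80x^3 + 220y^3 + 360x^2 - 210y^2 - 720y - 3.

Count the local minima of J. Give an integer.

J separates as a function of x plus a function of y, so ∇J=0 decouples.
∂J/∂x = -60x(x - 2)(x + 2)(x + 3) = 0 at x ∈ {-3, -2, 0, 2}; ∂J/∂y = 60(y - 1)(y + 1)(y + 3)(y + 4) = 0 at y ∈ {-4, -3, -1, 1}.
The Hessian is diagonal: diag(J_xx, J_yy). Second derivatives: J_xx(-3)=900, J_xx(-2)=-480, J_xx(0)=720, J_xx(2)=-2400; J_yy(-4)=-900, J_yy(-3)=480, J_yy(-1)=-720, J_yy(1)=2400.
Local minima occur where both diagonal entries positive: (-3, -3), (-3, 1), (0, -3), (0, 1). Count: 4.

4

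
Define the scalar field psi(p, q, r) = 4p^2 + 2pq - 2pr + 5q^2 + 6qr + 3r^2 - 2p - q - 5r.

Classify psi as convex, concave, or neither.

convex

psi is quadratic, so its Hessian is the constant matrix H = [[8, 2, -2], [2, 10, 6], [-2, 6, 6]].
Leading principal minors: 8, 76, 80.
All positive ⇒ H ≻ 0 ⇒ convex.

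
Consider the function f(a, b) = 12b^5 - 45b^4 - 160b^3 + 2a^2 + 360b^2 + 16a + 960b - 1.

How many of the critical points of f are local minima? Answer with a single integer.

f separates as a function of a plus a function of b, so ∇f=0 decouples.
∂f/∂a = 4(a + 4) = 0 at a ∈ {-4}; ∂f/∂b = 60(b - 4)(b - 2)(b + 1)(b + 2) = 0 at b ∈ {-2, -1, 2, 4}.
The Hessian is diagonal: diag(f_aa, f_bb). Second derivatives: f_aa(-4)=4; f_bb(-2)=-1440, f_bb(-1)=900, f_bb(2)=-1440, f_bb(4)=3600.
Local minima occur where both diagonal entries positive: (-4, -1), (-4, 4). Count: 2.

2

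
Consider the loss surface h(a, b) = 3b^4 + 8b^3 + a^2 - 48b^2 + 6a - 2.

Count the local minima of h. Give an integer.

h separates as a function of a plus a function of b, so ∇h=0 decouples.
∂h/∂a = 2(a + 3) = 0 at a ∈ {-3}; ∂h/∂b = 12b(b - 2)(b + 4) = 0 at b ∈ {-4, 0, 2}.
The Hessian is diagonal: diag(h_aa, h_bb). Second derivatives: h_aa(-3)=2; h_bb(-4)=288, h_bb(0)=-96, h_bb(2)=144.
Local minima occur where both diagonal entries positive: (-3, -4), (-3, 2). Count: 2.

2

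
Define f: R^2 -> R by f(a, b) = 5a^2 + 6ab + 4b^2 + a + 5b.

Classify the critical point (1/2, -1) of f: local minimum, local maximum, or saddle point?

local minimum

The Hessian of f is constant: H = [[10, 6], [6, 8]].
det(H) = 10·8 − 6² = 44.
det(H) > 0 and tr(H) = 18 > 0, so H is positive definite and the point is a local minimum.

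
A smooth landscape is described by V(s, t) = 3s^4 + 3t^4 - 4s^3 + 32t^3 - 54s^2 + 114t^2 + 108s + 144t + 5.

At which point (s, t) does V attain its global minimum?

(-3, -1)

V(s,t) separates as P(s) + Q(t) + 5, so its minimum is min P + min Q + 5.
P'(s) = 12(s - 3)(s - 1)(s + 3) vanishes at s ∈ {-3, 1, 3}; Q'(t) = 12(t + 1)(t + 3)(t + 4) vanishes at t ∈ {-4, -3, -1}.
Local minima of P (where P''>0): P(-3)=-459, P(3)=-27. Local minima of Q: Q(-4)=-32, Q(-1)=-59.
So the global minimum of V is P(-3) + Q(-1) + 5 = -459 − 59 + 5 = -513, attained at (-3, -1).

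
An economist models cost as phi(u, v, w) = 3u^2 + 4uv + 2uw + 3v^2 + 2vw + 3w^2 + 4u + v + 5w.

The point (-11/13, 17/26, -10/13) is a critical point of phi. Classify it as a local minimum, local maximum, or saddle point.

The Hessian is constant: H = [[6, 4, 2], [4, 6, 2], [2, 2, 6]].
Leading principal minors: Δ₁ = 6, Δ₂ = 20, Δ₃ = 104.
All leading minors are positive, so H is positive definite: a local minimum.

local minimum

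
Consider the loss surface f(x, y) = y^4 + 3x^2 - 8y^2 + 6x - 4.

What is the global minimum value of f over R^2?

-23

f(x,y) separates as P(x) + Q(y) − 4, so its minimum is min P + min Q − 4.
P'(x) = 6x + 6 vanishes at x ∈ {-1}; Q'(y) = 4y(y - 2)(y + 2) vanishes at y ∈ {-2, 0, 2}.
Local minima of P (where P''>0): P(-1)=-3. Local minima of Q: Q(-2)=-16, Q(2)=-16.
So the global minimum of f is P(-1) + Q(-2) − 4 = -3 − 16 − 4 = -23, attained at (-1, -2).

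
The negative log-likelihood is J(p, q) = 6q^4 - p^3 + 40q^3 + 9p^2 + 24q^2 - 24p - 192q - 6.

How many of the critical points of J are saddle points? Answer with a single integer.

3

J separates as a function of p plus a function of q, so ∇J=0 decouples.
∂J/∂p = -3(p - 4)(p - 2) = 0 at p ∈ {2, 4}; ∂J/∂q = 24(q - 1)(q + 2)(q + 4) = 0 at q ∈ {-4, -2, 1}.
The Hessian is diagonal: diag(J_pp, J_qq). Second derivatives: J_pp(2)=6, J_pp(4)=-6; J_qq(-4)=240, J_qq(-2)=-144, J_qq(1)=360.
Saddle points occur where the two diagonal entries have opposite signs: (2, -2), (4, -4), (4, 1). Count: 3.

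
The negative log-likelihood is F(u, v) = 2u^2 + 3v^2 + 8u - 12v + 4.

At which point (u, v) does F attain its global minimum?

F(u,v) separates as P(u) + Q(v) + 4, so its minimum is min P + min Q + 4.
P'(u) = 4u + 8 vanishes at u ∈ {-2}; Q'(v) = 6v - 12 vanishes at v ∈ {2}.
Local minima of P (where P''>0): P(-2)=-8. Local minima of Q: Q(2)=-12.
So the global minimum of F is P(-2) + Q(2) + 4 = -8 − 12 + 4 = -16, attained at (-2, 2).

(-2, 2)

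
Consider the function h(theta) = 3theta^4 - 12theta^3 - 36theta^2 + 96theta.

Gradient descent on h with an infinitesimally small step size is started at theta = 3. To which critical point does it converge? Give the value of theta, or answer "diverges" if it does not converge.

h'(theta) = 12(theta - 4)(theta - 1)(theta + 2), so h'(3) = -120.
Gradient descent moves in the -h' direction, i.e. theta is increasing.
The nearest critical point in that direction is theta = 4, where h'' = 216 > 0 (a local minimum). The iterate converges there.

4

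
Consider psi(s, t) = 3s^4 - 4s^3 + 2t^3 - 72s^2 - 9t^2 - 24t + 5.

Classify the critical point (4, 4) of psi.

local minimum

The mixed partial ∂²psi/∂s∂t is 0, so the Hessian at any point is diag(psi_ss, psi_tt) = diag(12(3s^2 - 2s - 12), 6(2t - 3)).
At (4, 4): H = diag(336, 30).
Both eigenvalues are positive, so H is positive definite: a local minimum.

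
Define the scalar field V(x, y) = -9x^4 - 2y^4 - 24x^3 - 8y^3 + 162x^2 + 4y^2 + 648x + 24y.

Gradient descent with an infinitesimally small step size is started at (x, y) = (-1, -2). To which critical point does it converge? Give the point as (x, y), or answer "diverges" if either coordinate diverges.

(-2, -1)

V is separable, so gradient descent decouples: x follows -∂V/∂x, y follows -∂V/∂y.
∂V/∂x = -36(x - 3)(x + 2)(x + 3); at x=-1 this is 288, so x decreases.
∂V/∂y = -8(y - 1)(y + 1)(y + 3); at y=-2 this is -24, so y increases.
x converges to its nearest critical value -2 (a local min of the x-part); y converges to -1. The iterate converges to (-2, -1).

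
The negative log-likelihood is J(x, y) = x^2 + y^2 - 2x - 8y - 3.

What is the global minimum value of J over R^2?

J(x,y) separates as P(x) + Q(y) − 3, so its minimum is min P + min Q − 3.
P'(x) = 2x - 2 vanishes at x ∈ {1}; Q'(y) = 2y - 8 vanishes at y ∈ {4}.
Local minima of P (where P''>0): P(1)=-1. Local minima of Q: Q(4)=-16.
So the global minimum of J is P(1) + Q(4) − 3 = -1 − 16 − 3 = -20, attained at (1, 4).

-20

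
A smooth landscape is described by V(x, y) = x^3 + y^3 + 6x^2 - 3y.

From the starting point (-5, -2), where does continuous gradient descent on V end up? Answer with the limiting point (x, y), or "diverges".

V is separable, so gradient descent decouples: x follows -∂V/∂x, y follows -∂V/∂y.
∂V/∂x = 3x(x + 4); at x=-5 this is 15, so x decreases.
∂V/∂y = 3(y - 1)(y + 1); at y=-2 this is 9, so y decreases.
The x-coordinate has no critical point in that direction and runs off to infinity.

diverges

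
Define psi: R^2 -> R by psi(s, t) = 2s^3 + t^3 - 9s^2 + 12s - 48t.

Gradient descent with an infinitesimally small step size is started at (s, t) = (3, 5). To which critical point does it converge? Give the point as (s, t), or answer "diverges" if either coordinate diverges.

(2, 4)

psi is separable, so gradient descent decouples: s follows -∂psi/∂s, t follows -∂psi/∂t.
∂psi/∂s = 6(s - 2)(s - 1); at s=3 this is 12, so s decreases.
∂psi/∂t = 3(t - 4)(t + 4); at t=5 this is 27, so t decreases.
s converges to its nearest critical value 2 (a local min of the s-part); t converges to 4. The iterate converges to (2, 4).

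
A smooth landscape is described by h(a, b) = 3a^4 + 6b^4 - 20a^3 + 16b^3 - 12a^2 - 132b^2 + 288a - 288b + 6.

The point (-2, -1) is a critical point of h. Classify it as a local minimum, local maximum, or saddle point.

The mixed partial ∂²h/∂a∂b is 0, so the Hessian at any point is diag(h_aa, h_bb) = diag(12(3a^2 - 10a - 2), 24(3b^2 + 4b - 11)).
At (-2, -1): H = diag(360, -288).
The eigenvalues have opposite signs, so H is indefinite: a saddle point.

saddle point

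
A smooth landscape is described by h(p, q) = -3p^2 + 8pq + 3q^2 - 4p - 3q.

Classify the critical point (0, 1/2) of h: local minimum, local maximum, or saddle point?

saddle point

The Hessian of h is constant: H = [[-6, 8], [8, 6]].
det(H) = (-6)·6 − 8² = -100.
Since det(H) < 0, H is indefinite and the critical point is a saddle point.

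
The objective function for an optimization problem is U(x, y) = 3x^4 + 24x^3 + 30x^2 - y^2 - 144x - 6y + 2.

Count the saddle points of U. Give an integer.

U separates as a function of x plus a function of y, so ∇U=0 decouples.
∂U/∂x = 12(x - 1)(x + 3)(x + 4) = 0 at x ∈ {-4, -3, 1}; ∂U/∂y = -2(y + 3) = 0 at y ∈ {-3}.
The Hessian is diagonal: diag(U_xx, U_yy). Second derivatives: U_xx(-4)=60, U_xx(-3)=-48, U_xx(1)=240; U_yy(-3)=-2.
Saddle points occur where the two diagonal entries have opposite signs: (-4, -3), (1, -3). Count: 2.

2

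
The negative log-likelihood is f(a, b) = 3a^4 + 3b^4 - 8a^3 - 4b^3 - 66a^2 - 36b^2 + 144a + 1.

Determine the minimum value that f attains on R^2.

-755

f(a,b) separates as P(a) + Q(b) + 1, so its minimum is min P + min Q + 1.
P'(a) = 12(a - 4)(a - 1)(a + 3) vanishes at a ∈ {-3, 1, 4}; Q'(b) = 12b(b - 3)(b + 2) vanishes at b ∈ {-2, 0, 3}.
Local minima of P (where P''>0): P(-3)=-567, P(4)=-224. Local minima of Q: Q(-2)=-64, Q(3)=-189.
So the global minimum of f is P(-3) + Q(3) + 1 = -567 − 189 + 1 = -755, attained at (-3, 3).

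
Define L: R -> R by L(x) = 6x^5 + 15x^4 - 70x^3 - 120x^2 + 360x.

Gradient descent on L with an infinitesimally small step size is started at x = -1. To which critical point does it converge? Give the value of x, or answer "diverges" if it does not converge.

-2

L'(x) = 30(x - 2)(x - 1)(x + 2)(x + 3), so L'(-1) = 360.
Gradient descent moves in the -L' direction, i.e. x is decreasing.
The nearest critical point in that direction is x = -2, where L'' = 360 > 0 (a local minimum). The iterate converges there.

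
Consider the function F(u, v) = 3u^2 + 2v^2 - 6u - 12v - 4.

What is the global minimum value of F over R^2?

F(u,v) separates as P(u) + Q(v) − 4, so its minimum is min P + min Q − 4.
P'(u) = 6u - 6 vanishes at u ∈ {1}; Q'(v) = 4v - 12 vanishes at v ∈ {3}.
Local minima of P (where P''>0): P(1)=-3. Local minima of Q: Q(3)=-18.
So the global minimum of F is P(1) + Q(3) − 4 = -3 − 18 − 4 = -25, attained at (1, 3).

-25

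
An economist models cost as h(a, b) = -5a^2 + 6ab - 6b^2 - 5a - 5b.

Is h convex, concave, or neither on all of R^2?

h is quadratic, so its Hessian is the constant matrix H = [[-10, 6], [6, -12]].
det(H) = 84, tr(H) = -22.
det(H) > 0 and tr(H) < 0, so H is negative definite everywhere: concave.

concave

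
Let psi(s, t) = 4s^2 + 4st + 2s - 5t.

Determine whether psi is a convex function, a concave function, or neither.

neither

psi is quadratic, so its Hessian is the constant matrix H = [[8, 4], [4, 0]].
det(H) = -16, tr(H) = 8.
det(H) < 0, so H is indefinite: neither convex nor concave.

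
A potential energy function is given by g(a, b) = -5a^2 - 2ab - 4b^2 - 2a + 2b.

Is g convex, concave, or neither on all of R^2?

g is quadratic, so its Hessian is the constant matrix H = [[-10, -2], [-2, -8]].
det(H) = 76, tr(H) = -18.
det(H) > 0 and tr(H) < 0, so H is negative definite everywhere: concave.

concave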